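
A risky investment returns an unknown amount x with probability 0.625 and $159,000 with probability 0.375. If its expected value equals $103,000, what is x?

0.625·x + 0.375·159000 = 103000
0.625·x = 103000 − 59625 = 43375
x = 43375 / 0.625 = 69400

x = $69,400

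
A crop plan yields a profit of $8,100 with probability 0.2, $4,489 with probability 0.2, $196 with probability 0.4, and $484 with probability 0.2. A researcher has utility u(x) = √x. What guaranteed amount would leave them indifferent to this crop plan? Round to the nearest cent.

E[u] = 0.2·√8100 + 0.2·√4489 + 0.4·√196 + 0.2·√484 = 0.2·90 + 0.2·67 + 0.4·14 + 0.2·22 = 41.4
CE = (41.4)² = 1713.96

$1,713.96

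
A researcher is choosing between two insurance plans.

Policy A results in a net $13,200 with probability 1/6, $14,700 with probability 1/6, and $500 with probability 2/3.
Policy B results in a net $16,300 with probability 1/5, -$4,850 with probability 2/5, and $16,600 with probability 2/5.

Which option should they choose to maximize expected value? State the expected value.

Policy B ($7,960)

Policy A = 1/6 × 13200 + 1/6 × 14700 + 2/3 × 500 = 2200 + 2450 + 333.3333 = 4983.3333
Policy B = 1/5 × 16300 + 2/5 × (-4850) + 2/5 × 16600 = 3260 − 1940 + 6640 = 7960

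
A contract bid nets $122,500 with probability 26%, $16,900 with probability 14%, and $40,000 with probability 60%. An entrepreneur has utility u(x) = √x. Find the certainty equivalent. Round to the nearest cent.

$52,532.64

E[u] = 0.26·√122500 + 0.14·√16900 + 0.6·√40000 = 0.26·350 + 0.14·130 + 0.6·200 = 229.2
CE = (229.2)² = 52532.64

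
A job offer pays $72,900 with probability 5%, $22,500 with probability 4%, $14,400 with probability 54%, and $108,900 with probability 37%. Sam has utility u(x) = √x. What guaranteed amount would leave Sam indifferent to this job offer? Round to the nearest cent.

$42,600.96

E[u] = 0.05·√72900 + 0.04·√22500 + 0.54·√14400 + 0.37·√108900 = 0.05·270 + 0.04·150 + 0.54·120 + 0.37·330 = 206.4
CE = (206.4)² = 42600.96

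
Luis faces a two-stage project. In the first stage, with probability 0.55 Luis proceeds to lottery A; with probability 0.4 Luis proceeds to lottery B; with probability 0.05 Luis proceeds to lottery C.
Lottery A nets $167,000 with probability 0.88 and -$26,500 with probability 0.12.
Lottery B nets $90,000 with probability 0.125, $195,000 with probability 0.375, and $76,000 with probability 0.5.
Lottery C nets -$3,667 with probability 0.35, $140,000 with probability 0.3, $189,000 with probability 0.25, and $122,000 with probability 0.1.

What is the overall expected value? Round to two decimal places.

$133,037.33

EV(A) = 0.88 × 167000 + 0.12 × (-26500) = 146960 − 3180 = 143780
EV(B) = 0.125 × 90000 + 0.375 × 195000 + 0.5 × 76000 = 11250 + 73125 + 38000 = 122375
EV(C) = 0.35 × (-3667) + 0.3 × 140000 + 0.25 × 189000 + 0.1 × 122000 = -1283.45 + 42000 + 47250 + 12200 = 100166.55
Overall = 0.55 × 143780 + 0.4 × 122375 + 0.05 × 100166.55 = 79079 + 48950 + 5008.3275 = 133037.3275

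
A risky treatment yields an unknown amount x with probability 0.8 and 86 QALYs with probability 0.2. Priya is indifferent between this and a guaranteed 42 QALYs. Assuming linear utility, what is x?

0.8·x + 0.2·86 = 42
0.8·x = 42 − 17.2 = 24.8
x = 24.8 / 0.8 = 31

x = 31 QALYs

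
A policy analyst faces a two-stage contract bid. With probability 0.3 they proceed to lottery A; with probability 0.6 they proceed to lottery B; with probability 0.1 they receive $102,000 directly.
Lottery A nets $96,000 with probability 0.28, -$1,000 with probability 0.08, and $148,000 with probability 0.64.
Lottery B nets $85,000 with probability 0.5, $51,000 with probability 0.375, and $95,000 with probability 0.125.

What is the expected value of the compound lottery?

$90,756

EV(A) = 0.28 × 96000 + 0.08 × (-1000) + 0.64 × 148000 = 26880 − 80 + 94720 = 121520
EV(B) = 0.5 × 85000 + 0.375 × 51000 + 0.125 × 95000 = 42500 + 19125 + 11875 = 73500
Branch C: 102000 (certain)
Overall = 0.3 × 121520 + 0.6 × 73500 + 0.1 × 102000 = 36456 + 44100 + 10200 = 90756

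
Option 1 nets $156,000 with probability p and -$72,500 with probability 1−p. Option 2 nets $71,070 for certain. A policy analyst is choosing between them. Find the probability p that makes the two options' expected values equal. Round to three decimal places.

p·156000 + (1−p)·(-72500) = 71070
228500p − 72500 = 71070
p = (71070 + 72500) / 228500

p = 0.628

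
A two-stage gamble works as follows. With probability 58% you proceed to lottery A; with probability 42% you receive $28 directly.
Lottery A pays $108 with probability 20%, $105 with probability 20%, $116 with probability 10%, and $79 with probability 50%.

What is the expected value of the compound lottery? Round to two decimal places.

EV(A) = 0.2 × 108 + 0.2 × 105 + 0.1 × 116 + 0.5 × 79 = 21.6 + 21 + 11.6 + 39.5 = 93.7
Branch B: 28 (certain)
Overall = 0.58 × 93.7 + 0.42 × 28 = 54.346 + 11.76 = 66.106

$66.11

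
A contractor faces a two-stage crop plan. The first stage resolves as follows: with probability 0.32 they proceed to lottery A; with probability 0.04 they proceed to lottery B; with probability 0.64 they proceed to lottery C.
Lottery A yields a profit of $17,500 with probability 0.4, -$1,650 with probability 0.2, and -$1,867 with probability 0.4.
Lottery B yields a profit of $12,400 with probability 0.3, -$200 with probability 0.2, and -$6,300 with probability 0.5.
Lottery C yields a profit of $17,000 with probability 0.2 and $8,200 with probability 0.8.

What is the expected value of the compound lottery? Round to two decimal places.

$8,291.02

EV(A) = 0.4 × 17500 + 0.2 × (-1650) + 0.4 × (-1867) = 7000 − 330 − 746.8 = 5923.2
EV(B) = 0.3 × 12400 + 0.2 × (-200) + 0.5 × (-6300) = 3720 − 40 − 3150 = 530
EV(C) = 0.2 × 17000 + 0.8 × 8200 = 3400 + 6560 = 9960
Overall = 0.32 × 5923.2 + 0.04 × 530 + 0.64 × 9960 = 1895.424 + 21.2 + 6374.4 = 8291.024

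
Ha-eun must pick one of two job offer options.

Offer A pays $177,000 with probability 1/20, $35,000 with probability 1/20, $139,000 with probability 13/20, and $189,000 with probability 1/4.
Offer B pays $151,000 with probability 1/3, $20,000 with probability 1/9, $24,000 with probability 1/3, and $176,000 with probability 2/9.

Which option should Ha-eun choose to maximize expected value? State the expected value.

Offer A ($148,200)

Offer A = 1/20 × 177000 + 1/20 × 35000 + 13/20 × 139000 + 1/4 × 189000 = 8850 + 1750 + 90350 + 47250 = 148200
Offer B = 1/3 × 151000 + 1/9 × 20000 + 1/3 × 24000 + 2/9 × 176000 = 50333.3333 + 2222.2222 + 8000 + 39111.1111 = 99666.6667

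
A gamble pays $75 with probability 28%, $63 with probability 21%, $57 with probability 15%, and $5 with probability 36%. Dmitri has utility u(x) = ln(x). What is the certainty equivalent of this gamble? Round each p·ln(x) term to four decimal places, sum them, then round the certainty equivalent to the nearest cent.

E[u] = 0.28·ln(75) + 0.21·ln(63) + 0.15·ln(57) + 0.36·ln(5) = 1.2089 + 0.8701 + 0.6065 + 0.5794 = 3.2649
CE = e^3.2649 ≈ 26.18

$26.18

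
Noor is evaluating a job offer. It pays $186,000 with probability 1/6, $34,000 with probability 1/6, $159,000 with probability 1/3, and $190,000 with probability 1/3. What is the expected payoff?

$153,000

EV = 1/6 × 186000 + 1/6 × 34000 + 1/3 × 159000 + 1/3 × 190000 = 31000 + 5666.6667 + 53000 + 63333.3333 = 153000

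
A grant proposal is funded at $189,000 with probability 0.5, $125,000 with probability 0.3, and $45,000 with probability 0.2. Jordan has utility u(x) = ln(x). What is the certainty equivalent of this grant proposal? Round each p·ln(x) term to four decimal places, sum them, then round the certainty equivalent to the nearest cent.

E[u] = 0.5·ln(189000) + 0.3·ln(125000) + 0.2·ln(45000) = 6.0748 + 3.5208 + 2.1429 = 11.7385
CE = e^11.7385 ≈ 125304.24

$125,304.24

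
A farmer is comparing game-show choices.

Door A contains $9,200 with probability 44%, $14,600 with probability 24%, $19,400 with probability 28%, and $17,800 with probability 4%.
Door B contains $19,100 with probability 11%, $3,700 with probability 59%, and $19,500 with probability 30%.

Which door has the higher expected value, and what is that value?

Door A = 0.44 × 9200 + 0.24 × 14600 + 0.28 × 19400 + 0.04 × 17800 = 4048 + 3504 + 5432 + 712 = 13696
Door B = 0.11 × 19100 + 0.59 × 3700 + 0.3 × 19500 = 2101 + 2183 + 5850 = 10134

Door A ($13,696)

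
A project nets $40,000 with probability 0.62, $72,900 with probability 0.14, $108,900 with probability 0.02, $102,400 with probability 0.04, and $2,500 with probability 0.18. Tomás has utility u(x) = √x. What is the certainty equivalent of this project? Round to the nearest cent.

E[u] = 0.62·√40000 + 0.14·√72900 + 0.02·√108900 + 0.04·√102400 + 0.18·√2500 = 0.62·200 + 0.14·270 + 0.02·330 + 0.04·320 + 0.18·50 = 190.2
CE = (190.2)² = 36176.04

$36,176.04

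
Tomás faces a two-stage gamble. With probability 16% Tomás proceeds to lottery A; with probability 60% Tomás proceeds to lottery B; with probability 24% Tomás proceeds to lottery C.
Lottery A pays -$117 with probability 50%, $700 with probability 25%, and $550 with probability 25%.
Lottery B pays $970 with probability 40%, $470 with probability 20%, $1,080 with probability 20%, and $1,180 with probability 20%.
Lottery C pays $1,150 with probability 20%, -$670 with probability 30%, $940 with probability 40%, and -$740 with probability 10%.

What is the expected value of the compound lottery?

EV(A) = 0.5 × (-117) + 0.25 × 700 + 0.25 × 550 = -58.5 + 175 + 137.5 = 254
EV(B) = 0.4 × 970 + 0.2 × 470 + 0.2 × 1080 + 0.2 × 1180 = 388 + 94 + 216 + 236 = 934
EV(C) = 0.2 × 1150 + 0.3 × (-670) + 0.4 × 940 + 0.1 × (-740) = 230 − 201 + 376 − 74 = 331
Overall = 0.16 × 254 + 0.6 × 934 + 0.24 × 331 = 40.64 + 560.4 + 79.44 = 680.48

$680.48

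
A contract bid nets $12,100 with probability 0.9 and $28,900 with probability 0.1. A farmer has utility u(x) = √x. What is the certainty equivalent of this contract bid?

$13,456

E[u] = 0.9·√12100 + 0.1·√28900 = 0.9·110 + 0.1·170 = 116
CE = (116)² = 13456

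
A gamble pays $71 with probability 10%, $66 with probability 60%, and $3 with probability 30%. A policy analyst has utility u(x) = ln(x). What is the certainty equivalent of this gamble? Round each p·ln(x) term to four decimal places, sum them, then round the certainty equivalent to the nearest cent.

E[u] = 0.1·ln(71) + 0.6·ln(66) + 0.3·ln(3) = 0.4263 + 2.5138 + 0.3296 = 3.2697
CE = e^3.2697 ≈ 26.30

$26.30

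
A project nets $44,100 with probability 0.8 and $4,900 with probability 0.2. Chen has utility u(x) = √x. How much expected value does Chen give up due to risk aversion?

$3,136

E[u] = 0.8·√44100 + 0.2·√4900 = 0.8·210 + 0.2·70 = 182
CE = (182)² = 33124
Risk premium = EV − CE = 36260 − 33124 = 3136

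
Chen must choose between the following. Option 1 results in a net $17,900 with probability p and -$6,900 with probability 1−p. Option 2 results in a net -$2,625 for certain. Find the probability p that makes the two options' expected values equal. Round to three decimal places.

p·17900 + (1−p)·(-6900) = -2625
24800p − 6900 = -2625
p = (-2625 + 6900) / 24800

p = 0.172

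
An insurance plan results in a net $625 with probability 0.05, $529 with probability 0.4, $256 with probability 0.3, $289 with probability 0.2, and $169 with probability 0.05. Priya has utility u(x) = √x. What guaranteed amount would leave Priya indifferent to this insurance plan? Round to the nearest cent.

$372.49

E[u] = 0.05·√625 + 0.4·√529 + 0.3·√256 + 0.2·√289 + 0.05·√169 = 0.05·25 + 0.4·23 + 0.3·16 + 0.2·17 + 0.05·13 = 19.3
CE = (19.3)² = 372.49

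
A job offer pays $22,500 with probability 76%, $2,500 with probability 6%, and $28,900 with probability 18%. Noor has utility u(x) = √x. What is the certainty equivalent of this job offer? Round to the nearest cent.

E[u] = 0.76·√22500 + 0.06·√2500 + 0.18·√28900 = 0.76·150 + 0.06·50 + 0.18·170 = 147.6
CE = (147.6)² = 21785.76

$21,785.76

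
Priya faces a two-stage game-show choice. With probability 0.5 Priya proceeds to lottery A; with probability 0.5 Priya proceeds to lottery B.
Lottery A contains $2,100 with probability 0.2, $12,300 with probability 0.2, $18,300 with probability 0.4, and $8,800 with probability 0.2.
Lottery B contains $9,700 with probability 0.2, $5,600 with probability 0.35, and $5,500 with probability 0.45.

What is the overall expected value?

$9,167.50

EV(A) = 0.2 × 2100 + 0.2 × 12300 + 0.4 × 18300 + 0.2 × 8800 = 420 + 2460 + 7320 + 1760 = 11960
EV(B) = 0.2 × 9700 + 0.35 × 5600 + 0.45 × 5500 = 1940 + 1960 + 2475 = 6375
Overall = 0.5 × 11960 + 0.5 × 6375 = 5980 + 3187.5 = 9167.5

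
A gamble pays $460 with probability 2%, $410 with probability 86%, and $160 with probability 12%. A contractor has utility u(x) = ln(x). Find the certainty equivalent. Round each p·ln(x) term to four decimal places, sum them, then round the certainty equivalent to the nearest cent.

E[u] = 0.02·ln(460) + 0.86·ln(410) + 0.12·ln(160) = 0.1226 + 5.1739 + 0.6090 = 5.9055
CE = e^5.9055 ≈ 367.05

$367.05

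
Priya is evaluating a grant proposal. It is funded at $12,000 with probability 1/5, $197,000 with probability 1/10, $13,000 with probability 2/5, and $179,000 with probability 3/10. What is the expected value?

$81,000

EV = 1/5 × 12000 + 1/10 × 197000 + 2/5 × 13000 + 3/10 × 179000 = 2400 + 19700 + 5200 + 53700 = 81000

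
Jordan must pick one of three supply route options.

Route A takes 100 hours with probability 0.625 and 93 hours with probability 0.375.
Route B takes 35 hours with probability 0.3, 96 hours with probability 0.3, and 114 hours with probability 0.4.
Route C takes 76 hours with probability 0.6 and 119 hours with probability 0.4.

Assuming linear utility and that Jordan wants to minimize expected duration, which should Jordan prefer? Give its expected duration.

Route B (84.9 hours)

Route A = 0.625 × 100 + 0.375 × 93 = 62.5 + 34.875 = 97.375
Route B = 0.3 × 35 + 0.3 × 96 + 0.4 × 114 = 10.5 + 28.8 + 45.6 = 84.9
Route C = 0.6 × 76 + 0.4 × 119 = 45.6 + 47.6 = 93.2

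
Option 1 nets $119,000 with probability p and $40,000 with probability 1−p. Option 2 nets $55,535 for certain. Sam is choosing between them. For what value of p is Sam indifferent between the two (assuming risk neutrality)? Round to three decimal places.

p·119000 + (1−p)·40000 = 55535
79000p + 40000 = 55535
p = (55535 − 40000) / 79000

p = 0.197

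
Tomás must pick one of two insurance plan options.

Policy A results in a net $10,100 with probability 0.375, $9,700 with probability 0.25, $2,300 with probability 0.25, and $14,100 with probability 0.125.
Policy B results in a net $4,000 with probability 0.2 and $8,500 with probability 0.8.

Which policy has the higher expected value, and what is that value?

Policy A = 0.375 × 10100 + 0.25 × 9700 + 0.25 × 2300 + 0.125 × 14100 = 3787.5 + 2425 + 575 + 1762.5 = 8550
Policy B = 0.2 × 4000 + 0.8 × 8500 = 800 + 6800 = 7600

Policy A ($8,550)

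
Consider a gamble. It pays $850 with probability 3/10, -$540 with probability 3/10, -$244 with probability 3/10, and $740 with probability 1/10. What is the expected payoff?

$93.80

EV = 3/10 × 850 + 3/10 × (-540) + 3/10 × (-244) + 1/10 × 740 = 255 − 162 − 73.2 + 74 = 93.8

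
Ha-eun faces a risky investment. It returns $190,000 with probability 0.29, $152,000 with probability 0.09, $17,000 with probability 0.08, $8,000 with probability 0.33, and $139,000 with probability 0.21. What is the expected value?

EV = 0.29 × 190000 + 0.09 × 152000 + 0.08 × 17000 + 0.33 × 8000 + 0.21 × 139000 = 55100 + 13680 + 1360 + 2640 + 29190 = 101970

$101,970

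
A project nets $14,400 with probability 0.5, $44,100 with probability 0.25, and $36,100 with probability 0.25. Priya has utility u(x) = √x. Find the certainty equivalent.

$25,600

E[u] = 0.5·√14400 + 0.25·√44100 + 0.25·√36100 = 0.5·120 + 0.25·210 + 0.25·190 = 160
CE = (160)² = 25600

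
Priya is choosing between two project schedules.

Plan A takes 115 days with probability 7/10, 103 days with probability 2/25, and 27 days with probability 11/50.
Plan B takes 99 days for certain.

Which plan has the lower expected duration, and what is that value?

Plan A (94.68 days)

Plan A = 7/10 × 115 + 2/25 × 103 + 11/50 × 27 = 80.5 + 8.24 + 5.94 = 94.68
Plan B: 99 (certain)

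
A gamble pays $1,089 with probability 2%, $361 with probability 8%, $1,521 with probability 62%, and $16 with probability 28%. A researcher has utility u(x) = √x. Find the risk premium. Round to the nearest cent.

$243.01

E[u] = 0.02·√1089 + 0.08·√361 + 0.62·√1521 + 0.28·√16 = 0.02·33 + 0.08·19 + 0.62·39 + 0.28·4 = 27.48
CE = (27.48)² = 755.1504
Risk premium = EV − CE = 998.16 − 755.1504 = 243.0096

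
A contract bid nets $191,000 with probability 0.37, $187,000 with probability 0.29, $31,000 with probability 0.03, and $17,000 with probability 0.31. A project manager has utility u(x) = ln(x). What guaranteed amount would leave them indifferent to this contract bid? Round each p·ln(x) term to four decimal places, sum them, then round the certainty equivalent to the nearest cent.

$84,922.98

E[u] = 0.37·ln(191000) + 0.29·ln(187000) + 0.03·ln(31000) + 0.31·ln(17000) = 4.4992 + 3.5203 + 0.3103 + 3.0197 = 11.3495
CE = e^11.3495 ≈ 84922.98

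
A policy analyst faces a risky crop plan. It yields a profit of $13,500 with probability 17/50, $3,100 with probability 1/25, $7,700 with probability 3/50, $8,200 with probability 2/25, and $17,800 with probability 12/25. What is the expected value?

EV = 17/50 × 13500 + 1/25 × 3100 + 3/50 × 7700 + 2/25 × 8200 + 12/25 × 17800 = 4590 + 124 + 462 + 656 + 8544 = 14376

$14,376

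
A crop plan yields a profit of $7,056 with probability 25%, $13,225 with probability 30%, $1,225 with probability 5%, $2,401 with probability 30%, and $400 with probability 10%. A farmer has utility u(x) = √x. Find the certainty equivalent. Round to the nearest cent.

E[u] = 0.25·√7056 + 0.3·√13225 + 0.05·√1225 + 0.3·√2401 + 0.1·√400 = 0.25·84 + 0.3·115 + 0.05·35 + 0.3·49 + 0.1·20 = 73.95
CE = (73.95)² = 5468.6025

$5,468.60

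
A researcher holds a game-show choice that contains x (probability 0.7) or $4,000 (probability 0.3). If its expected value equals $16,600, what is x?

x = $22,000

0.7·x + 0.3·4000 = 16600
0.7·x = 16600 − 1200 = 15400
x = 15400 / 0.7 = 22000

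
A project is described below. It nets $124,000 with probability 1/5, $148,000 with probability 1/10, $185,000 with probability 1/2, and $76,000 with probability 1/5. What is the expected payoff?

EV = 1/5 × 124000 + 1/10 × 148000 + 1/2 × 185000 + 1/5 × 76000 = 24800 + 14800 + 92500 + 15200 = 147300

$147,300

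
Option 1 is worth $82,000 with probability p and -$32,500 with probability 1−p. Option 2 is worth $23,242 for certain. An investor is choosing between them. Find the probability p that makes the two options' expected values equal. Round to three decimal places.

p = 0.487

p·82000 + (1−p)·(-32500) = 23242
114500p − 32500 = 23242
p = (23242 + 32500) / 114500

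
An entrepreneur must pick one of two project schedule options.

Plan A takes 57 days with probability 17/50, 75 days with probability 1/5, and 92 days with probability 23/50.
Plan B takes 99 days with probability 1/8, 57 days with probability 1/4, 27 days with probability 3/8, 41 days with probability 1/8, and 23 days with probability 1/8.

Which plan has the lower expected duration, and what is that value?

Plan A = 17/50 × 57 + 1/5 × 75 + 23/50 × 92 = 19.38 + 15 + 42.32 = 76.7
Plan B = 1/8 × 99 + 1/4 × 57 + 3/8 × 27 + 1/8 × 41 + 1/8 × 23 = 12.375 + 14.25 + 10.125 + 5.125 + 2.875 = 44.75

Plan B (44.75 days)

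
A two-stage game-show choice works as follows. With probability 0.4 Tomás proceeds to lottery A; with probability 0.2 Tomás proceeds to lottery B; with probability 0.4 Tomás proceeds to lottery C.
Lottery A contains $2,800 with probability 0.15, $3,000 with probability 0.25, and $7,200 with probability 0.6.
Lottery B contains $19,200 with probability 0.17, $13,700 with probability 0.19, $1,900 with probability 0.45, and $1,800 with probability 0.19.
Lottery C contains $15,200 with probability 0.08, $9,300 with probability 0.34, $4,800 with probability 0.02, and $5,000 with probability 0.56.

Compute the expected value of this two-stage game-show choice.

EV(A) = 0.15 × 2800 + 0.25 × 3000 + 0.6 × 7200 = 420 + 750 + 4320 = 5490
EV(B) = 0.17 × 19200 + 0.19 × 13700 + 0.45 × 1900 + 0.19 × 1800 = 3264 + 2603 + 855 + 342 = 7064
EV(C) = 0.08 × 15200 + 0.34 × 9300 + 0.02 × 4800 + 0.56 × 5000 = 1216 + 3162 + 96 + 2800 = 7274
Overall = 0.4 × 5490 + 0.2 × 7064 + 0.4 × 7274 = 2196 + 1412.8 + 2909.6 = 6518.4

$6,518.40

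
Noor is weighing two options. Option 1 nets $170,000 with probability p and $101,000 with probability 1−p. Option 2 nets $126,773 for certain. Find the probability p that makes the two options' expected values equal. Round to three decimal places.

p = 0.374

p·170000 + (1−p)·101000 = 126773
69000p + 101000 = 126773
p = (126773 − 101000) / 69000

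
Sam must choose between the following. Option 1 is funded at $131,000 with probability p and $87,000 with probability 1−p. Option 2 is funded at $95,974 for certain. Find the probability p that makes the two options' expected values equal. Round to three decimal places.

p = 0.204

p·131000 + (1−p)·87000 = 95974
44000p + 87000 = 95974
p = (95974 − 87000) / 44000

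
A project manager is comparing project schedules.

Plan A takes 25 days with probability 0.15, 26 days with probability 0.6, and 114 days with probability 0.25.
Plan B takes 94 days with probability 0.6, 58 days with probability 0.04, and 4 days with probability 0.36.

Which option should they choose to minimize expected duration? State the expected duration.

Plan A = 0.15 × 25 + 0.6 × 26 + 0.25 × 114 = 3.75 + 15.6 + 28.5 = 47.85
Plan B = 0.6 × 94 + 0.04 × 58 + 0.36 × 4 = 56.4 + 2.32 + 1.44 = 60.16

Plan A (47.85 days)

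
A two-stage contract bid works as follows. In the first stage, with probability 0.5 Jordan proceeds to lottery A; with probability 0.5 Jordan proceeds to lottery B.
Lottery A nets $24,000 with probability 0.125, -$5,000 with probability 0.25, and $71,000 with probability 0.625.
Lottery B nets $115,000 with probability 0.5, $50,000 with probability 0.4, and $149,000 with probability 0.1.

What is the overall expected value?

EV(A) = 0.125 × 24000 + 0.25 × (-5000) + 0.625 × 71000 = 3000 − 1250 + 44375 = 46125
EV(B) = 0.5 × 115000 + 0.4 × 50000 + 0.1 × 149000 = 57500 + 20000 + 14900 = 92400
Overall = 0.5 × 46125 + 0.5 × 92400 = 23062.5 + 46200 = 69262.5

$69,262.50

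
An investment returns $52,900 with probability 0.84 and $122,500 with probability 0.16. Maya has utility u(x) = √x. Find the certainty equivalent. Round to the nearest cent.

E[u] = 0.84·√52900 + 0.16·√122500 = 0.84·230 + 0.16·350 = 249.2
CE = (249.2)² = 62100.64

$62,100.64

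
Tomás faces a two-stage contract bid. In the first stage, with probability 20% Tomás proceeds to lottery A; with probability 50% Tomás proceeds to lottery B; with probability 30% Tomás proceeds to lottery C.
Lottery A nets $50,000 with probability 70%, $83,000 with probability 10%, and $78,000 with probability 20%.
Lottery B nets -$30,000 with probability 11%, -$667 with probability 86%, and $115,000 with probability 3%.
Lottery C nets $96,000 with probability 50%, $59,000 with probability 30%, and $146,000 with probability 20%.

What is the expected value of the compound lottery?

EV(A) = 0.7 × 50000 + 0.1 × 83000 + 0.2 × 78000 = 35000 + 8300 + 15600 = 58900
EV(B) = 0.11 × (-30000) + 0.86 × (-667) + 0.03 × 115000 = -3300 − 573.62 + 3450 = -423.62
EV(C) = 0.5 × 96000 + 0.3 × 59000 + 0.2 × 146000 = 48000 + 17700 + 29200 = 94900
Overall = 0.2 × 58900 + 0.5 × (-423.62) + 0.3 × 94900 = 11780 − 211.81 + 28470 = 40038.19

$40,038.19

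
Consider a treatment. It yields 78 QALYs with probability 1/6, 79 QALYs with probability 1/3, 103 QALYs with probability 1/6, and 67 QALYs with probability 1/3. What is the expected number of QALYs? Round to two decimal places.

78.83 QALYs

EV = 1/6 × 78 + 1/3 × 79 + 1/6 × 103 + 1/3 × 67 = 13 + 26.3333 + 17.1667 + 22.3333 = 78.8333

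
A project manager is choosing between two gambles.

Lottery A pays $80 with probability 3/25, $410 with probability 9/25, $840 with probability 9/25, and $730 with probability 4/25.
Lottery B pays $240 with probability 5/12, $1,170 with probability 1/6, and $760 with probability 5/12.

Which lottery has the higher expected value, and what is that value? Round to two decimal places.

Lottery B ($611.67)

Lottery A = 3/25 × 80 + 9/25 × 410 + 9/25 × 840 + 4/25 × 730 = 9.6 + 147.6 + 302.4 + 116.8 = 576.4
Lottery B = 5/12 × 240 + 1/6 × 1170 + 5/12 × 760 = 100 + 195 + 316.6667 = 611.6667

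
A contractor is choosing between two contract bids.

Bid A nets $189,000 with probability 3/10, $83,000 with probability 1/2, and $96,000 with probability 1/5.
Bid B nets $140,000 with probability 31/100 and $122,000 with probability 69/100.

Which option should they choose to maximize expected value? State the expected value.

Bid B ($127,580)

Bid A = 3/10 × 189000 + 1/2 × 83000 + 1/5 × 96000 = 56700 + 41500 + 19200 = 117400
Bid B = 31/100 × 140000 + 69/100 × 122000 = 43400 + 84180 = 127580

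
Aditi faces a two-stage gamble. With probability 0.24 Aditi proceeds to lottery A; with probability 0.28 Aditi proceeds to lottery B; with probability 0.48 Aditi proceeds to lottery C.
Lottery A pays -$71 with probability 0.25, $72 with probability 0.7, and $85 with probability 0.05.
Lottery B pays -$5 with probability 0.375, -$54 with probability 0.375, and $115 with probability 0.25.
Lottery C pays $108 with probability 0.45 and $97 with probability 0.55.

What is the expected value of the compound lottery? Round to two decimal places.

EV(A) = 0.25 × (-71) + 0.7 × 72 + 0.05 × 85 = -17.75 + 50.4 + 4.25 = 36.9
EV(B) = 0.375 × (-5) + 0.375 × (-54) + 0.25 × 115 = -1.875 − 20.25 + 28.75 = 6.625
EV(C) = 0.45 × 108 + 0.55 × 97 = 48.6 + 53.35 = 101.95
Overall = 0.24 × 36.9 + 0.28 × 6.625 + 0.48 × 101.95 = 8.856 + 1.855 + 48.936 = 59.647

$59.65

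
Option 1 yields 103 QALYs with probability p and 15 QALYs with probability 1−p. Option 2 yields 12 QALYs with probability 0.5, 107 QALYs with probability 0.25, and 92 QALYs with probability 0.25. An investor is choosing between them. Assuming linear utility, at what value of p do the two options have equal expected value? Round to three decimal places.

p = 0.463

EV(Option 2) = 0.5 × 12 + 0.25 × 107 + 0.25 × 92 = 6 + 26.75 + 23 = 55.75
p·103 + (1−p)·15 = 55.75
88p + 15 = 55.75
p = (55.75 − 15) / 88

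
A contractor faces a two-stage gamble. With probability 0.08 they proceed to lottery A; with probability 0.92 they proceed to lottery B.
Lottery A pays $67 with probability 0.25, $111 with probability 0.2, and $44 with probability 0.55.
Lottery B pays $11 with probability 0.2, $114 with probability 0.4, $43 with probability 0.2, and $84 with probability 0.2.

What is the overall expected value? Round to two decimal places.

$72.40

EV(A) = 0.25 × 67 + 0.2 × 111 + 0.55 × 44 = 16.75 + 22.2 + 24.2 = 63.15
EV(B) = 0.2 × 11 + 0.4 × 114 + 0.2 × 43 + 0.2 × 84 = 2.2 + 45.6 + 8.6 + 16.8 = 73.2
Overall = 0.08 × 63.15 + 0.92 × 73.2 = 5.052 + 67.344 = 72.396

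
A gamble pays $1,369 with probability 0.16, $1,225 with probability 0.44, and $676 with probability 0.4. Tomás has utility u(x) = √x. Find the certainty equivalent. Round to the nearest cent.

E[u] = 0.16·√1369 + 0.44·√1225 + 0.4·√676 = 0.16·37 + 0.44·35 + 0.4·26 = 31.72
CE = (31.72)² = 1006.1584

$1,006.16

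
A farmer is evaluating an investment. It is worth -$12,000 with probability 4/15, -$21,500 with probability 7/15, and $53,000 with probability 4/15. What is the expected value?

EV = 4/15 × (-12000) + 7/15 × (-21500) + 4/15 × 53000 = -3200 − 10033.3333 + 14133.3333 = 900

$900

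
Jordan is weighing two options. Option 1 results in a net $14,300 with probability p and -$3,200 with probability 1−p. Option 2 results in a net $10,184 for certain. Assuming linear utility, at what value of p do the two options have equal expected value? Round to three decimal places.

p·14300 + (1−p)·(-3200) = 10184
17500p − 3200 = 10184
p = (10184 + 3200) / 17500

p = 0.765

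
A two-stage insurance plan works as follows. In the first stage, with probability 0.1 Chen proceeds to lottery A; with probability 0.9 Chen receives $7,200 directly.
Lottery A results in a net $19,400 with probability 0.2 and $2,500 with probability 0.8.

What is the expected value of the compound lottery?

$7,068

EV(A) = 0.2 × 19400 + 0.8 × 2500 = 3880 + 2000 = 5880
Branch B: 7200 (certain)
Overall = 0.1 × 5880 + 0.9 × 7200 = 588 + 6480 = 7068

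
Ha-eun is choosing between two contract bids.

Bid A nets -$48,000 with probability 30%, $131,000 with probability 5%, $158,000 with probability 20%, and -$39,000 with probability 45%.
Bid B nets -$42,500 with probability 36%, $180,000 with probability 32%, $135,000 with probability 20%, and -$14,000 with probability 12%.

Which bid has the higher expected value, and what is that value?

Bid A = 0.3 × (-48000) + 0.05 × 131000 + 0.2 × 158000 + 0.45 × (-39000) = -14400 + 6550 + 31600 − 17550 = 6200
Bid B = 0.36 × (-42500) + 0.32 × 180000 + 0.2 × 135000 + 0.12 × (-14000) = -15300 + 57600 + 27000 − 1680 = 67620

Bid B ($67,620)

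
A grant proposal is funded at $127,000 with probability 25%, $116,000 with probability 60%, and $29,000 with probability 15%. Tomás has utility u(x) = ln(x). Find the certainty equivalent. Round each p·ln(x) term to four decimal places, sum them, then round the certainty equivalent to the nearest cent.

$96,384.43

E[u] = 0.25·ln(127000) + 0.6·ln(116000) + 0.15·ln(29000) = 2.9380 + 6.9968 + 1.5413 = 11.4761
CE = e^11.4761 ≈ 96384.43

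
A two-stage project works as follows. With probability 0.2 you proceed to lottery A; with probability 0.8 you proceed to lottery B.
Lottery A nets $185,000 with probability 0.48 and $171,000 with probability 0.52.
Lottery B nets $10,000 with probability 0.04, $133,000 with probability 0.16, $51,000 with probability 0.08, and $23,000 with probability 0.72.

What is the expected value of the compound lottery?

$69,400

EV(A) = 0.48 × 185000 + 0.52 × 171000 = 88800 + 88920 = 177720
EV(B) = 0.04 × 10000 + 0.16 × 133000 + 0.08 × 51000 + 0.72 × 23000 = 400 + 21280 + 4080 + 16560 = 42320
Overall = 0.2 × 177720 + 0.8 × 42320 = 35544 + 33856 = 69400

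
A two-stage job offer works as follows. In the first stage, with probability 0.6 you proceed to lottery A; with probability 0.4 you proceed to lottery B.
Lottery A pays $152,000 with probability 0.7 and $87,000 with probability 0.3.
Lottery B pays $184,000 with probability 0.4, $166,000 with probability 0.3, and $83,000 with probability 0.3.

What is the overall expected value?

$138,820

EV(A) = 0.7 × 152000 + 0.3 × 87000 = 106400 + 26100 = 132500
EV(B) = 0.4 × 184000 + 0.3 × 166000 + 0.3 × 83000 = 73600 + 49800 + 24900 = 148300
Overall = 0.6 × 132500 + 0.4 × 148300 = 79500 + 59320 = 138820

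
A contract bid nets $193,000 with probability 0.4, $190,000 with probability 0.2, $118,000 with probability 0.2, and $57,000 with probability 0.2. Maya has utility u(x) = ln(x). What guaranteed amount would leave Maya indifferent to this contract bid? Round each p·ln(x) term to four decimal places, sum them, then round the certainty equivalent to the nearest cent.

E[u] = 0.4·ln(193000) + 0.2·ln(190000) + 0.2·ln(118000) + 0.2·ln(57000) = 4.8682 + 2.4310 + 2.3357 + 2.1902 = 11.8251
CE = e^11.8251 ≈ 136639.32

$136,639.32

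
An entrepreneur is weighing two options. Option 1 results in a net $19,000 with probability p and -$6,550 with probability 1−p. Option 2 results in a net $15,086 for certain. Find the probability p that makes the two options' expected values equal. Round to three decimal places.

p = 0.847

p·19000 + (1−p)·(-6550) = 15086
25550p − 6550 = 15086
p = (15086 + 6550) / 25550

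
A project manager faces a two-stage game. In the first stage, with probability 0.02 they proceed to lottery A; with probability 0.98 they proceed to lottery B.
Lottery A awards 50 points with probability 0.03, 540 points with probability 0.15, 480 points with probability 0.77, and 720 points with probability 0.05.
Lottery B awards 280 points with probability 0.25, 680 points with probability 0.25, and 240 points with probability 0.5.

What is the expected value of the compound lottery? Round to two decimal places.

EV(A) = 0.03 × 50 + 0.15 × 540 + 0.77 × 480 + 0.05 × 720 = 1.5 + 81 + 369.6 + 36 = 488.1
EV(B) = 0.25 × 280 + 0.25 × 680 + 0.5 × 240 = 70 + 170 + 120 = 360
Overall = 0.02 × 488.1 + 0.98 × 360 = 9.762 + 352.8 = 362.562

362.56 points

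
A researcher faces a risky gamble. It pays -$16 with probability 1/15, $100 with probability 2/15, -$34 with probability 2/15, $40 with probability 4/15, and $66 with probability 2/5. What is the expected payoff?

$44.80

EV = 1/15 × (-16) + 2/15 × 100 + 2/15 × (-34) + 4/15 × 40 + 2/5 × 66 = -1.0667 + 13.3333 − 4.5333 + 10.6667 + 26.4 = 44.8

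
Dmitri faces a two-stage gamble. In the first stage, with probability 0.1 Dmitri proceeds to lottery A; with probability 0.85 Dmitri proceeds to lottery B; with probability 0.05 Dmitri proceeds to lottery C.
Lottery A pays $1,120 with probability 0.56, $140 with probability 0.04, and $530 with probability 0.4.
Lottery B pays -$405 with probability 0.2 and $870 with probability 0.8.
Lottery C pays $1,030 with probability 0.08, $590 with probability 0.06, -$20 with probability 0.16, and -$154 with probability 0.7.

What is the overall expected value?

EV(A) = 0.56 × 1120 + 0.04 × 140 + 0.4 × 530 = 627.2 + 5.6 + 212 = 844.8
EV(B) = 0.2 × (-405) + 0.8 × 870 = -81 + 696 = 615
EV(C) = 0.08 × 1030 + 0.06 × 590 + 0.16 × (-20) + 0.7 × (-154) = 82.4 + 35.4 − 3.2 − 107.8 = 6.8
Overall = 0.1 × 844.8 + 0.85 × 615 + 0.05 × 6.8 = 84.48 + 522.75 + 0.34 = 607.57

$607.57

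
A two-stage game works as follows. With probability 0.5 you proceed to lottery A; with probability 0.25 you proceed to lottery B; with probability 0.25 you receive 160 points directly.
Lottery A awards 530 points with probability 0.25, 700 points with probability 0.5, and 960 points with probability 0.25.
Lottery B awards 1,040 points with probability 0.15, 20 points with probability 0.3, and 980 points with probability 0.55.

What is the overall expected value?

576.5 points

EV(A) = 0.25 × 530 + 0.5 × 700 + 0.25 × 960 = 132.5 + 350 + 240 = 722.5
EV(B) = 0.15 × 1040 + 0.3 × 20 + 0.55 × 980 = 156 + 6 + 539 = 701
Branch C: 160 (certain)
Overall = 0.5 × 722.5 + 0.25 × 701 + 0.25 × 160 = 361.25 + 175.25 + 40 = 576.5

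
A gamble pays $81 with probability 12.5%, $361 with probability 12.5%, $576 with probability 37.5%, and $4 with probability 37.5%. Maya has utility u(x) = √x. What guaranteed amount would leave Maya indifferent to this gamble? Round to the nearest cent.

$175.56

E[u] = 0.125·√81 + 0.125·√361 + 0.375·√576 + 0.375·√4 = 0.125·9 + 0.125·19 + 0.375·24 + 0.375·2 = 13.25
CE = (13.25)² = 175.5625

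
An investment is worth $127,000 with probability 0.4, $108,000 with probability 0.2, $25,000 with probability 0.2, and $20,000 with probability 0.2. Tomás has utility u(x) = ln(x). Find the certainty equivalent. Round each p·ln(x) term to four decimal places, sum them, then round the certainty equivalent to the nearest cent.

$61,377.59

E[u] = 0.4·ln(127000) + 0.2·ln(108000) + 0.2·ln(25000) + 0.2·ln(20000) = 4.7008 + 2.3180 + 2.0253 + 1.9807 = 11.0248
CE = e^11.0248 ≈ 61377.59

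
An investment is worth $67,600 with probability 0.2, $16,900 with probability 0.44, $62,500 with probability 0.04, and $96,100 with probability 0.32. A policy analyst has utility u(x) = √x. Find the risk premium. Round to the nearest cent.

$6,509.44

E[u] = 0.2·√67600 + 0.44·√16900 + 0.04·√62500 + 0.32·√96100 = 0.2·260 + 0.44·130 + 0.04·250 + 0.32·310 = 218.4
CE = (218.4)² = 47698.56
Risk premium = EV − CE = 54208 − 47698.56 = 6509.44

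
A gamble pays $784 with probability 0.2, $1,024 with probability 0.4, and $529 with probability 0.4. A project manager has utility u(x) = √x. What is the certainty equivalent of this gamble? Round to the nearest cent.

$761.76

E[u] = 0.2·√784 + 0.4·√1024 + 0.4·√529 = 0.2·28 + 0.4·32 + 0.4·23 = 27.6
CE = (27.6)² = 761.76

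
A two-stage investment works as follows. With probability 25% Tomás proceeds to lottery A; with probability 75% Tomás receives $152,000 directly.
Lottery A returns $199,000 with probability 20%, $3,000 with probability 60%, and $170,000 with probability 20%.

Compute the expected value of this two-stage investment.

EV(A) = 0.2 × 199000 + 0.6 × 3000 + 0.2 × 170000 = 39800 + 1800 + 34000 = 75600
Branch B: 152000 (certain)
Overall = 0.25 × 75600 + 0.75 × 152000 = 18900 + 114000 = 132900

$132,900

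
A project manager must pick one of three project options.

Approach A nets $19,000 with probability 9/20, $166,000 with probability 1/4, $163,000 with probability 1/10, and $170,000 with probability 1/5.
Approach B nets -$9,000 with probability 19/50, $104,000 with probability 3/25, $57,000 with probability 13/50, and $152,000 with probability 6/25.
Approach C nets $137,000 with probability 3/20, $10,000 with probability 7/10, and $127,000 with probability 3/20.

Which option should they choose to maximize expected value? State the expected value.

Approach A = 9/20 × 19000 + 1/4 × 166000 + 1/10 × 163000 + 1/5 × 170000 = 8550 + 41500 + 16300 + 34000 = 100350
Approach B = 19/50 × (-9000) + 3/25 × 104000 + 13/50 × 57000 + 6/25 × 152000 = -3420 + 12480 + 14820 + 36480 = 60360
Approach C = 3/20 × 137000 + 7/10 × 10000 + 3/20 × 127000 = 20550 + 7000 + 19050 = 46600

Approach A ($100,350)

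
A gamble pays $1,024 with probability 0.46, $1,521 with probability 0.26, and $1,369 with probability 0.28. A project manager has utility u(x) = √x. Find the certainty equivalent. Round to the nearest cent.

E[u] = 0.46·√1024 + 0.26·√1521 + 0.28·√1369 = 0.46·32 + 0.26·39 + 0.28·37 = 35.22
CE = (35.22)² = 1240.4484

$1,240.45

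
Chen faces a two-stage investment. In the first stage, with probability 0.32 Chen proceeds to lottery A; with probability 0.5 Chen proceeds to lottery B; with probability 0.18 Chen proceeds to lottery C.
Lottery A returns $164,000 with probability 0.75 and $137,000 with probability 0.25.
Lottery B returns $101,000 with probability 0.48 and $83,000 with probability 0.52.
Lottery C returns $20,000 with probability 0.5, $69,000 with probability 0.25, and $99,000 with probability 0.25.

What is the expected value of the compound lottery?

$105,500

EV(A) = 0.75 × 164000 + 0.25 × 137000 = 123000 + 34250 = 157250
EV(B) = 0.48 × 101000 + 0.52 × 83000 = 48480 + 43160 = 91640
EV(C) = 0.5 × 20000 + 0.25 × 69000 + 0.25 × 99000 = 10000 + 17250 + 24750 = 52000
Overall = 0.32 × 157250 + 0.5 × 91640 + 0.18 × 52000 = 50320 + 45820 + 9360 = 105500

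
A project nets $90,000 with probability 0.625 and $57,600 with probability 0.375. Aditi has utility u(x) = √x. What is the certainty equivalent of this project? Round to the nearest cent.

$77,006.25

E[u] = 0.625·√90000 + 0.375·√57600 = 0.625·300 + 0.375·240 = 277.5
CE = (277.5)² = 77006.25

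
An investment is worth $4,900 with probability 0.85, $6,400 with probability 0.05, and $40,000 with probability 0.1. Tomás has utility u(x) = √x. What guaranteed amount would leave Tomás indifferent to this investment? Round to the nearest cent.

E[u] = 0.85·√4900 + 0.05·√6400 + 0.1·√40000 = 0.85·70 + 0.05·80 + 0.1·200 = 83.5
CE = (83.5)² = 6972.25

$6,972.25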